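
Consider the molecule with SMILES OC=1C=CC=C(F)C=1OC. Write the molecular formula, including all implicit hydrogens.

C7H7FO2

Walk through each heavy atom and fill implicit hydrogens from standard valence (C 4, N 3, O 2, S 2, halogen 1):
  atom 1: O, bond orders sum to 1 (valence 2) → 1 H
  atom 2: C, bond orders sum to 4 (valence 4) → 0 H
  atom 3: C, bond orders sum to 3 (valence 4) → 1 H
  atom 4: C, bond orders sum to 3 (valence 4) → 1 H
  atom 5: C, bond orders sum to 3 (valence 4) → 1 H
  atom 6: C, bond orders sum to 4 (valence 4) → 0 H
  atom 7: F (halogen, monovalent) → 0 H
  atom 8: C, bond orders sum to 4 (valence 4) → 0 H
  atom 9: O, bond orders sum to 2 (valence 2) → 0 H
  atom 10: C, bond orders sum to 1 (valence 4) → 3 H
Totals → C:7, H:7, F:1, O:2.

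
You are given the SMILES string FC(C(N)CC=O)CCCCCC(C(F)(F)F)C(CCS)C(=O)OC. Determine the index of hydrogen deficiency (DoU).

Molecular formula: C16H27F4NO3S.
DoU = (2C + 2 + N − H − X) / 2, where X is the halogen count and O/S are ignored.
    = (2·16 + 2 + 1 − 27 − 4) / 2 = 4 / 2 = 2.

2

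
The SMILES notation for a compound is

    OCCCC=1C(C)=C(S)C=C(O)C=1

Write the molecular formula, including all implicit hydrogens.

Walk through each heavy atom and fill implicit hydrogens from standard valence (C 4, N 3, O 2, S 2, halogen 1):
  atom 1: O, bond orders sum to 1 (valence 2) → 1 H
  atom 2: C, bond orders sum to 2 (valence 4) → 2 H
  atom 3: C, bond orders sum to 2 (valence 4) → 2 H
  atom 4: C, bond orders sum to 2 (valence 4) → 2 H
  atom 5: C, bond orders sum to 4 (valence 4) → 0 H
  atom 6: C, bond orders sum to 4 (valence 4) → 0 H
  atom 7: C, bond orders sum to 1 (valence 4) → 3 H
  atom 8: C, bond orders sum to 4 (valence 4) → 0 H
  atom 9: S, bond orders sum to 1 (valence 2) → 1 H
  atom 10: C, bond orders sum to 3 (valence 4) → 1 H
  atom 11: C, bond orders sum to 4 (valence 4) → 0 H
  atom 12: O, bond orders sum to 1 (valence 2) → 1 H
  atom 13: C, bond orders sum to 3 (valence 4) → 1 H
Totals → C:10, H:14, O:2, S:1.
In Hill order: C10H14O2S.

C10H14O2S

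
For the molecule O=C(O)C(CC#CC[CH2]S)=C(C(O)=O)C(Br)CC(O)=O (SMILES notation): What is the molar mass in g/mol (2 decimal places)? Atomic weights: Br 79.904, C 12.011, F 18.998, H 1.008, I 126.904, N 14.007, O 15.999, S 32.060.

First, the molecular formula is C12H13BrO6S (counting implicit H from valence).
  Br: 1 × 79.904 = 79.904
  C: 12 × 12.011 = 144.132
  H: 13 × 1.008 = 13.104
  O: 6 × 15.999 = 95.994
  S: 1 × 32.060 = 32.060
Sum: 1×79.904 + 12×12.011 + 13×1.008 + 6×15.999 + 1×32.060 = 365.194 → 365.19 g/mol.

365.19 g/mol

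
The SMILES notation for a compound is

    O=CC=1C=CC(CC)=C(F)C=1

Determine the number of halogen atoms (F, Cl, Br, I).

Halogen atoms appear at heavy-atom position 10 (1×F).
Other groups present: 1 aldehyde.
Halogen count: 1.

1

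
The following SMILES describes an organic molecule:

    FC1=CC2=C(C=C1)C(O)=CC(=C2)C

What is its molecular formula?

C11H9FO

Walk through each heavy atom and fill implicit hydrogens from standard valence (C 4, N 3, O 2, S 2, halogen 1):
  atom 1: F (halogen, monovalent) → 0 H
  atom 2: C, bond orders sum to 4 (valence 4) → 0 H
  atom 3: C, bond orders sum to 3 (valence 4) → 1 H
  atom 4: C, bond orders sum to 4 (valence 4) → 0 H
  atom 5: C, bond orders sum to 4 (valence 4) → 0 H
  atom 6: C, bond orders sum to 3 (valence 4) → 1 H
  atom 7: C, bond orders sum to 3 (valence 4) → 1 H
  atom 8: C, bond orders sum to 4 (valence 4) → 0 H
  atom 9: O, bond orders sum to 1 (valence 2) → 1 H
  atom 10: C, bond orders sum to 3 (valence 4) → 1 H
  atom 11: C, bond orders sum to 4 (valence 4) → 0 H
  atom 12: C, bond orders sum to 3 (valence 4) → 1 H
  atom 13: C, bond orders sum to 1 (valence 4) → 3 H
Totals → C:11, H:9, F:1, O:1.
In Hill order: C11H9FO.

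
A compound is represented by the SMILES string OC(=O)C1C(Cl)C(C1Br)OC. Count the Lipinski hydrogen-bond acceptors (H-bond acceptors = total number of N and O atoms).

N atoms: 0; O atoms: 3.
Lipinski HBA = 0 + 3 = 3.

3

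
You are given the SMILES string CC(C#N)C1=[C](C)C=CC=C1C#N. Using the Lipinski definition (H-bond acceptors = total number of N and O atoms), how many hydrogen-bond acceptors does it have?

2

N atoms: 2; O atoms: 0.
Lipinski HBA = 2 + 0 = 2.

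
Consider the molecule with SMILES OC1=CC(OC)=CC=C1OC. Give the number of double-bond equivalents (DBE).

Molecular formula: C8H10O3.
DoU = (2C + 2 + N − H − X) / 2, where X is the halogen count and O/S are ignored.
    = (2·8 + 2 + 0 − 10 − 0) / 2 = 8 / 2 = 4.

4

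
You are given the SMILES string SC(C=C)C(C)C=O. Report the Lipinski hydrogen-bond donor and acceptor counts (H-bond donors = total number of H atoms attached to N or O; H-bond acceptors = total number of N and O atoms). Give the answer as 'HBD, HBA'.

Donors: find every N or O and count the H atoms it carries.
  atom 8 (O): bond orders sum to 2 → 0 H
Lipinski HBD = 0.
Acceptors: N atoms = 0, O atoms = 1 → HBA = 1.

0, 1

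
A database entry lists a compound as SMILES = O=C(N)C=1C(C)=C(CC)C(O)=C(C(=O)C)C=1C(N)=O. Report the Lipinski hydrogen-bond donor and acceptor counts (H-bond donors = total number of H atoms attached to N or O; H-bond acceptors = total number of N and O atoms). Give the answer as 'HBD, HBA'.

5, 6

Donors: find every N or O and count the H atoms it carries.
  atom 1 (O): bond orders sum to 2 → 0 H
  atom 3 (N): bond orders sum to 1 → 2 H
  atom 11 (O): bond orders sum to 1 → 1 H
  atom 14 (O): bond orders sum to 2 → 0 H
  atom 18 (N): bond orders sum to 1 → 2 H
  atom 19 (O): bond orders sum to 2 → 0 H
Lipinski HBD = 5.
Acceptors: N atoms = 2, O atoms = 4 → HBA = 6.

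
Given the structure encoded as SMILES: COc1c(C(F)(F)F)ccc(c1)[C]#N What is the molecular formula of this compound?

Walk through each heavy atom and fill implicit hydrogens from standard valence (C 4, N 3, O 2, S 2, halogen 1); for lowercase aromatic atoms, an aromatic c carries 1 H when it has two neighbours and 0 H with three, and aromatic n carries 0 H:
  atom 1: C, bond orders sum to 1 (valence 4) → 3 H
  atom 2: O, bond orders sum to 2 (valence 2) → 0 H
  atom 3: aromatic c, 3 neighbours → 0 H
  atom 4: aromatic c, 3 neighbours → 0 H
  atom 5: C, bond orders sum to 4 (valence 4) → 0 H
  atom 6: F (halogen, monovalent) → 0 H
  atom 7: F (halogen, monovalent) → 0 H
  atom 8: F (halogen, monovalent) → 0 H
  atom 9: aromatic c, 2 neighbours → 1 H
  atom 10: aromatic c, 2 neighbours → 1 H
  atom 11: aromatic c, 3 neighbours → 0 H
  atom 12: aromatic c, 2 neighbours → 1 H
  atom 13: C with explicit H count 0
  atom 14: N, bond orders sum to 3 (valence 3) → 0 H
Totals → C:9, H:6, F:3, N:1, O:1.

C9H6F3NO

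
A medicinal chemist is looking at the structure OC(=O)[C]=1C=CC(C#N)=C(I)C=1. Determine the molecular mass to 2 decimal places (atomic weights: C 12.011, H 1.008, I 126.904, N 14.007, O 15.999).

273.03 g/mol

First, the molecular formula is C8H4INO2 (counting implicit H from valence).
  C: 8 × 12.011 = 96.088
  H: 4 × 1.008 = 4.032
  I: 1 × 126.904 = 126.904
  N: 1 × 14.007 = 14.007
  O: 2 × 15.999 = 31.998
Sum: 8×12.011 + 4×1.008 + 1×126.904 + 1×14.007 + 2×15.999 = 273.029 → 273.03 g/mol.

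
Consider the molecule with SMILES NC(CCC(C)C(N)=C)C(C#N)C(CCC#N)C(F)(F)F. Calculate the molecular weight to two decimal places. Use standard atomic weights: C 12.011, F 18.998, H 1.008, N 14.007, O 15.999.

First, the molecular formula is C14H21F3N4 (counting implicit H from valence).
  C: 14 × 12.011 = 168.154
  F: 3 × 18.998 = 56.994
  H: 21 × 1.008 = 21.168
  N: 4 × 14.007 = 56.028
Sum: 14×12.011 + 3×18.998 + 21×1.008 + 4×14.007 = 302.344 → 302.34 g/mol.

302.34 g/mol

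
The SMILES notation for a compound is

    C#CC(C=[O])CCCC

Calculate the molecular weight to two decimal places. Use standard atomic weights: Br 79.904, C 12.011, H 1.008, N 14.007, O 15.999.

124.18 g/mol

First, the molecular formula is C8H12O (counting implicit H from valence).
  C: 8 × 12.011 = 96.088
  H: 12 × 1.008 = 12.096
  O: 1 × 15.999 = 15.999
Sum: 8×12.011 + 12×1.008 + 1×15.999 = 124.183 → 124.18 g/mol.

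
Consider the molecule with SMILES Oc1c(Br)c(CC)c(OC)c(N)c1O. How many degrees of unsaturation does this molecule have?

4

Molecular formula: C9H12BrNO3.
DoU = (2C + 2 + N − H − X) / 2, where X is the halogen count and O/S are ignored.
    = (2·9 + 2 + 1 − 12 − 1) / 2 = 8 / 2 = 4.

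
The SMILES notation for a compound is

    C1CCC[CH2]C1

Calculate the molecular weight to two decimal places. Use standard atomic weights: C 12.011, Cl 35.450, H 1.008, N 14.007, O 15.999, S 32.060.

84.16 g/mol

First, the molecular formula is C6H12 (counting implicit H from valence).
  C: 6 × 12.011 = 72.066
  H: 12 × 1.008 = 12.096
Sum: 6×12.011 + 12×1.008 = 84.162 → 84.16 g/mol.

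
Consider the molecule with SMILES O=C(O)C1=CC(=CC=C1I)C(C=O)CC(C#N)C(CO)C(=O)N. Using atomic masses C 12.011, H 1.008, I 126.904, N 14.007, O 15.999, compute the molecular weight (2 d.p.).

First, the molecular formula is C15H15IN2O5 (counting implicit H from valence).
  C: 15 × 12.011 = 180.165
  H: 15 × 1.008 = 15.120
  I: 1 × 126.904 = 126.904
  N: 2 × 14.007 = 28.014
  O: 5 × 15.999 = 79.995
Sum: 15×12.011 + 15×1.008 + 1×126.904 + 2×14.007 + 5×15.999 = 430.198 → 430.20 g/mol.

430.20 g/mol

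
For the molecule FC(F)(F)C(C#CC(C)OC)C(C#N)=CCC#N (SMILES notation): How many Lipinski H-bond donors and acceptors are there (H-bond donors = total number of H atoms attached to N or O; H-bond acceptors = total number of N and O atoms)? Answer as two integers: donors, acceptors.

Donors: find every N or O and count the H atoms it carries.
  atom 10 (O): bond orders sum to 2 → 0 H
  atom 14 (N): bond orders sum to 3 → 0 H
  atom 18 (N): bond orders sum to 3 → 0 H
Lipinski HBD = 0.
Acceptors: N atoms = 2, O atoms = 1 → HBA = 3.

0, 3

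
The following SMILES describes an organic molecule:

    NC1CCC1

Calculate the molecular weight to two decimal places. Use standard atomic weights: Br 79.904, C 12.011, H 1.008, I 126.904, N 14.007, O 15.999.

First, the molecular formula is C4H9N (counting implicit H from valence).
  C: 4 × 12.011 = 48.044
  H: 9 × 1.008 = 9.072
  N: 1 × 14.007 = 14.007
Sum: 4×12.011 + 9×1.008 + 1×14.007 = 71.123 → 71.12 g/mol.

71.12 g/mol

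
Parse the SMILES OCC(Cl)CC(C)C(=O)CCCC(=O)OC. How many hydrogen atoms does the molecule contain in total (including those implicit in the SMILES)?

19

Walk through each heavy atom and fill implicit hydrogens from standard valence (C 4, N 3, O 2, S 2, halogen 1):
  atom 1: O, bond orders sum to 1 (valence 2) → 1 H
  atom 2: C, bond orders sum to 2 (valence 4) → 2 H
  atom 3: C, bond orders sum to 3 (valence 4) → 1 H
  atom 4: Cl (halogen, monovalent) → 0 H
  atom 5: C, bond orders sum to 2 (valence 4) → 2 H
  atom 6: C, bond orders sum to 3 (valence 4) → 1 H
  atom 7: C, bond orders sum to 1 (valence 4) → 3 H
  atom 8: C, bond orders sum to 4 (valence 4) → 0 H
  atom 9: O, bond orders sum to 2 (valence 2) → 0 H
  atom 10: C, bond orders sum to 2 (valence 4) → 2 H
  atom 11: C, bond orders sum to 2 (valence 4) → 2 H
  atom 12: C, bond orders sum to 2 (valence 4) → 2 H
  atom 13: C, bond orders sum to 4 (valence 4) → 0 H
  atom 14: O, bond orders sum to 2 (valence 2) → 0 H
  atom 15: O, bond orders sum to 2 (valence 2) → 0 H
  atom 16: C, bond orders sum to 1 (valence 4) → 3 H
Total hydrogens: 19.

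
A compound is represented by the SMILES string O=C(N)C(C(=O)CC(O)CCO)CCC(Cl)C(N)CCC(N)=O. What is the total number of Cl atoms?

Scan the SMILES for Cl atoms (remember two-letter symbols like Cl and Br are single atoms).
Chlorine count: 1.

1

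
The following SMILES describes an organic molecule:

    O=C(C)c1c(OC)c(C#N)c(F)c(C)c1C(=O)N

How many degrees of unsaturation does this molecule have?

8

Molecular formula: C12H11FN2O3.
DoU = (2C + 2 + N − H − X) / 2, where X is the halogen count and O/S are ignored.
    = (2·12 + 2 + 2 − 11 − 1) / 2 = 16 / 2 = 8.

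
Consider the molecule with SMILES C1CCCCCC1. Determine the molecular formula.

C7H14

Walk through each heavy atom and fill implicit hydrogens from standard valence (C 4, N 3, O 2, S 2, halogen 1):
  atom 1: C, bond orders sum to 2 (valence 4) → 2 H
  atom 2: C, bond orders sum to 2 (valence 4) → 2 H
  atom 3: C, bond orders sum to 2 (valence 4) → 2 H
  atom 4: C, bond orders sum to 2 (valence 4) → 2 H
  atom 5: C, bond orders sum to 2 (valence 4) → 2 H
  atom 6: C, bond orders sum to 2 (valence 4) → 2 H
  atom 7: C, bond orders sum to 2 (valence 4) → 2 H
Totals → C:7, H:14.
In Hill order: C7H14.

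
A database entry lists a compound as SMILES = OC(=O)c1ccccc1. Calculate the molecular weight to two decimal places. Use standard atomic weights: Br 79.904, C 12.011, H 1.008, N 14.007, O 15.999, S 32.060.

122.12 g/mol

First, the molecular formula is C7H6O2 (counting implicit H from valence).
  C: 7 × 12.011 = 84.077
  H: 6 × 1.008 = 6.048
  O: 2 × 15.999 = 31.998
Sum: 7×12.011 + 6×1.008 + 2×15.999 = 122.123 → 122.12 g/mol.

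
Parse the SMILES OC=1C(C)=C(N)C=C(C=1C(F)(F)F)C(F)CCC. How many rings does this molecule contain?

In SMILES, each pair of matching ring-closure digits denotes one ring-closing bond; the number of such bonds equals the number of independent rings.
Ring-closure bonds here: 1.

1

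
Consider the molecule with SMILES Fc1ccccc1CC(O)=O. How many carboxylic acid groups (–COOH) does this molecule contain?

The carboxylic acid motif appears at heavy-atom position 9 in the SMILES.
Carboxylic acid count: 1.

1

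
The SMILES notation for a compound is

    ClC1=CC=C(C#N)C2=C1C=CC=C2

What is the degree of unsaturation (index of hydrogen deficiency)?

9

Molecular formula: C11H6ClN.
DoU = (2C + 2 + N − H − X) / 2, where X is the halogen count and O/S are ignored.
    = (2·11 + 2 + 1 − 6 − 1) / 2 = 18 / 2 = 9.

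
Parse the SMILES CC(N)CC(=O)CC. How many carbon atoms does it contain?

Count every carbon token in the SMILES (each C, including those in ring-closure positions and inside branches).
Carbon count: 6.

6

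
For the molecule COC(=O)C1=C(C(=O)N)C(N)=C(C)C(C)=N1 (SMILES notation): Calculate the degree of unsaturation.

6

Molecular formula: C10H13N3O3.
DoU = (2C + 2 + N − H − X) / 2, where X is the halogen count and O/S are ignored.
    = (2·10 + 2 + 3 − 13 − 0) / 2 = 12 / 2 = 6.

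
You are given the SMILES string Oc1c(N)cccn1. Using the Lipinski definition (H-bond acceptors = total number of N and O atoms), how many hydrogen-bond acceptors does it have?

N atoms: 2; O atoms: 1.
Lipinski HBA = 2 + 1 = 3.

3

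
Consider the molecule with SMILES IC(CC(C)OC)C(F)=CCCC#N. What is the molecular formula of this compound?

Walk through each heavy atom and fill implicit hydrogens from standard valence (C 4, N 3, O 2, S 2, halogen 1):
  atom 1: I (halogen, monovalent) → 0 H
  atom 2: C, bond orders sum to 3 (valence 4) → 1 H
  atom 3: C, bond orders sum to 2 (valence 4) → 2 H
  atom 4: C, bond orders sum to 3 (valence 4) → 1 H
  atom 5: C, bond orders sum to 1 (valence 4) → 3 H
  atom 6: O, bond orders sum to 2 (valence 2) → 0 H
  atom 7: C, bond orders sum to 1 (valence 4) → 3 H
  atom 8: C, bond orders sum to 4 (valence 4) → 0 H
  atom 9: F (halogen, monovalent) → 0 H
  atom 10: C, bond orders sum to 3 (valence 4) → 1 H
  atom 11: C, bond orders sum to 2 (valence 4) → 2 H
  atom 12: C, bond orders sum to 2 (valence 4) → 2 H
  atom 13: C, bond orders sum to 4 (valence 4) → 0 H
  atom 14: N, bond orders sum to 3 (valence 3) → 0 H
Totals → C:10, H:15, F:1, I:1, N:1, O:1.

C10H15FINO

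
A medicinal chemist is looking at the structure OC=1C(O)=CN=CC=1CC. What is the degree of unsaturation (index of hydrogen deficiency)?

4

Molecular formula: C7H9NO2.
DoU = (2C + 2 + N − H − X) / 2, where X is the halogen count and O/S are ignored.
    = (2·7 + 2 + 1 − 9 − 0) / 2 = 8 / 2 = 4.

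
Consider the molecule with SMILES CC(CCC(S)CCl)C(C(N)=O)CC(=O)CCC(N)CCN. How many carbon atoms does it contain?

Count every carbon token in the SMILES (each C, including those in ring-closure positions and inside branches).
Carbon count: 15.

15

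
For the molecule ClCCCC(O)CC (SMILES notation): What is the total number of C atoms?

Count every carbon token in the SMILES (each C, including those in ring-closure positions and inside branches).
Carbon count: 6.

6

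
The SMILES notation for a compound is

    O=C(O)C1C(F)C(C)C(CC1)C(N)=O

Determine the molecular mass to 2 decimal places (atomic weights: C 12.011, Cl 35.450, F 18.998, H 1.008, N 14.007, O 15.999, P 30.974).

203.21 g/mol

First, the molecular formula is C9H14FNO3 (counting implicit H from valence).
  C: 9 × 12.011 = 108.099
  F: 1 × 18.998 = 18.998
  H: 14 × 1.008 = 14.112
  N: 1 × 14.007 = 14.007
  O: 3 × 15.999 = 47.997
Sum: 9×12.011 + 1×18.998 + 14×1.008 + 1×14.007 + 3×15.999 = 203.213 → 203.21 g/mol.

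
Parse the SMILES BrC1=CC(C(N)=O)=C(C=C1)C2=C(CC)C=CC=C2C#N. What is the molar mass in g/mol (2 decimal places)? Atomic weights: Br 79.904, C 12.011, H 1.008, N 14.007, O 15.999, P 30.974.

First, the molecular formula is C16H13BrN2O (counting implicit H from valence).
  Br: 1 × 79.904 = 79.904
  C: 16 × 12.011 = 192.176
  H: 13 × 1.008 = 13.104
  N: 2 × 14.007 = 28.014
  O: 1 × 15.999 = 15.999
Sum: 1×79.904 + 16×12.011 + 13×1.008 + 2×14.007 + 1×15.999 = 329.197 → 329.20 g/mol.

329.20 g/mol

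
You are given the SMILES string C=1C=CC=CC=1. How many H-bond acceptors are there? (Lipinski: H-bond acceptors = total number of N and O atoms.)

0

N atoms: 0; O atoms: 0.
Lipinski HBA = 0 + 0 = 0.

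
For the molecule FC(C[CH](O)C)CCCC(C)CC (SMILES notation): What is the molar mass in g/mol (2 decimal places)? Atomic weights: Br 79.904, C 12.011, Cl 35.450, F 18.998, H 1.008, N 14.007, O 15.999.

190.30 g/mol

First, the molecular formula is C11H23FO (counting implicit H from valence).
  C: 11 × 12.011 = 132.121
  F: 1 × 18.998 = 18.998
  H: 23 × 1.008 = 23.184
  O: 1 × 15.999 = 15.999
Sum: 11×12.011 + 1×18.998 + 23×1.008 + 1×15.999 = 190.302 → 190.30 g/mol.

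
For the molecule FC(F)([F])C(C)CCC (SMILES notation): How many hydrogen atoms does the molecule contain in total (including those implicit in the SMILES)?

Walk through each heavy atom and fill implicit hydrogens from standard valence (C 4, N 3, O 2, S 2, halogen 1):
  atom 1: F (halogen, monovalent) → 0 H
  atom 2: C, bond orders sum to 4 (valence 4) → 0 H
  atom 3: F (halogen, monovalent) → 0 H
  atom 4: F with explicit H count 0
  atom 5: C, bond orders sum to 3 (valence 4) → 1 H
  atom 6: C, bond orders sum to 1 (valence 4) → 3 H
  atom 7: C, bond orders sum to 2 (valence 4) → 2 H
  atom 8: C, bond orders sum to 2 (valence 4) → 2 H
  atom 9: C, bond orders sum to 1 (valence 4) → 3 H
Total hydrogens: 11.

11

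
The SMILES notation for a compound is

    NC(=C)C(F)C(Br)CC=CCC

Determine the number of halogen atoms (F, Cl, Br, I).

Halogen atoms appear at heavy-atom positions 5, 7 (1×Br, 1×F).
Other groups present: 2 alkene, 1 primary amine.
Halogen count: 2.

2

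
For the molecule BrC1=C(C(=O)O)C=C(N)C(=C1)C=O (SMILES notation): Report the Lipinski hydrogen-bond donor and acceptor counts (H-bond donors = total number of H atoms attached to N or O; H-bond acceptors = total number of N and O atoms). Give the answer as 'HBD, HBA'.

Donors: find every N or O and count the H atoms it carries.
  atom 5 (O): bond orders sum to 2 → 0 H
  atom 6 (O): bond orders sum to 1 → 1 H
  atom 9 (N): bond orders sum to 1 → 2 H
  atom 13 (O): bond orders sum to 2 → 0 H
Lipinski HBD = 3.
Acceptors: N atoms = 1, O atoms = 3 → HBA = 4.

3, 4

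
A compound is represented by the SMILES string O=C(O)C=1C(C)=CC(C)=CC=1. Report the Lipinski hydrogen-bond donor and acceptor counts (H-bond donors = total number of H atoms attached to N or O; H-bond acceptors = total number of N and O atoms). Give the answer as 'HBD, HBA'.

1, 2

Donors: find every N or O and count the H atoms it carries.
  atom 1 (O): bond orders sum to 2 → 0 H
  atom 3 (O): bond orders sum to 1 → 1 H
Lipinski HBD = 1.
Acceptors: N atoms = 0, O atoms = 2 → HBA = 2.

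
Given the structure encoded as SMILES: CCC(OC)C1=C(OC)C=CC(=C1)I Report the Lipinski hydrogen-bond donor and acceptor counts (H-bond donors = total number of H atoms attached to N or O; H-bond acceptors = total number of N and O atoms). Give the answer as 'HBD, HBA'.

0, 2

Donors: find every N or O and count the H atoms it carries.
  atom 4 (O): bond orders sum to 2 → 0 H
  atom 8 (O): bond orders sum to 2 → 0 H
Lipinski HBD = 0.
Acceptors: N atoms = 0, O atoms = 2 → HBA = 2.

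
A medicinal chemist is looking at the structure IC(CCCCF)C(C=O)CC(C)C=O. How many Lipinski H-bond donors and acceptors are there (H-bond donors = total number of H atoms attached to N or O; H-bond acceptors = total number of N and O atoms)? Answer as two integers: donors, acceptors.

Donors: find every N or O and count the H atoms it carries.
  atom 10 (O): bond orders sum to 2 → 0 H
  atom 15 (O): bond orders sum to 2 → 0 H
Lipinski HBD = 0.
Acceptors: N atoms = 0, O atoms = 2 → HBA = 2.

0, 2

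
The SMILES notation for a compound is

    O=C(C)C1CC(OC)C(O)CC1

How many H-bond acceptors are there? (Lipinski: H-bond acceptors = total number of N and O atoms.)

N atoms: 0; O atoms: 3.
Lipinski HBA = 0 + 3 = 3.

3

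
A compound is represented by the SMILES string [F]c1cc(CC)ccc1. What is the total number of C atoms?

8

Count every carbon token in the SMILES (each C, including those in ring-closure positions and inside branches).
Carbon count: 8.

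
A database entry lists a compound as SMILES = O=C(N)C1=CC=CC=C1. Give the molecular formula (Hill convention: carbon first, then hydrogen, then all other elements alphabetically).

Walk through each heavy atom and fill implicit hydrogens from standard valence (C 4, N 3, O 2, S 2, halogen 1):
  atom 1: O, bond orders sum to 2 (valence 2) → 0 H
  atom 2: C, bond orders sum to 4 (valence 4) → 0 H
  atom 3: N, bond orders sum to 1 (valence 3) → 2 H
  atom 4: C, bond orders sum to 4 (valence 4) → 0 H
  atom 5: C, bond orders sum to 3 (valence 4) → 1 H
  atom 6: C, bond orders sum to 3 (valence 4) → 1 H
  atom 7: C, bond orders sum to 3 (valence 4) → 1 H
  atom 8: C, bond orders sum to 3 (valence 4) → 1 H
  atom 9: C, bond orders sum to 3 (valence 4) → 1 H
Totals → C:7, H:7, N:1, O:1.
In Hill order: C7H7NO.

C7H7NO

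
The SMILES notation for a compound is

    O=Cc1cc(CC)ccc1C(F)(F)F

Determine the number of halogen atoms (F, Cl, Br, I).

3

Halogen atoms appear at heavy-atom positions 12, 13, 14 (3×F).
Other groups present: 1 aldehyde.
Halogen count: 3.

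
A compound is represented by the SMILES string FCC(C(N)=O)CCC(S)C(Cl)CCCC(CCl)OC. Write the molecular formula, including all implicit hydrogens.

Walk through each heavy atom and fill implicit hydrogens from standard valence (C 4, N 3, O 2, S 2, halogen 1):
  atom 1: F (halogen, monovalent) → 0 H
  atom 2: C, bond orders sum to 2 (valence 4) → 2 H
  atom 3: C, bond orders sum to 3 (valence 4) → 1 H
  atom 4: C, bond orders sum to 4 (valence 4) → 0 H
  atom 5: N, bond orders sum to 1 (valence 3) → 2 H
  atom 6: O, bond orders sum to 2 (valence 2) → 0 H
  atom 7: C, bond orders sum to 2 (valence 4) → 2 H
  atom 8: C, bond orders sum to 2 (valence 4) → 2 H
  atom 9: C, bond orders sum to 3 (valence 4) → 1 H
  atom 10: S, bond orders sum to 1 (valence 2) → 1 H
  atom 11: C, bond orders sum to 3 (valence 4) → 1 H
  atom 12: Cl (halogen, monovalent) → 0 H
  atom 13: C, bond orders sum to 2 (valence 4) → 2 H
  atom 14: C, bond orders sum to 2 (valence 4) → 2 H
  atom 15: C, bond orders sum to 2 (valence 4) → 2 H
  atom 16: C, bond orders sum to 3 (valence 4) → 1 H
  atom 17: C, bond orders sum to 2 (valence 4) → 2 H
  atom 18: Cl (halogen, monovalent) → 0 H
  atom 19: O, bond orders sum to 2 (valence 2) → 0 H
  atom 20: C, bond orders sum to 1 (valence 4) → 3 H
Totals → C:13, H:24, Cl:2, F:1, N:1, O:2, S:1.

C13H24Cl2FNO2S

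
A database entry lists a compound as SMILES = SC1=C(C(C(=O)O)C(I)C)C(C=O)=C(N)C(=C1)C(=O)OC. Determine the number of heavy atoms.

Every atom symbol written in the SMILES (organic subset) is one heavy atom; implicit H are not written.
Heavy atoms by element → C:13, I:1, N:1, O:5, S:1.
Total: 21.

21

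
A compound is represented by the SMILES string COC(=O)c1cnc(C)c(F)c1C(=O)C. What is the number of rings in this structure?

In SMILES, each pair of matching ring-closure digits denotes one ring-closing bond; the number of such bonds equals the number of independent rings.
Ring-closure bonds here: 1.

1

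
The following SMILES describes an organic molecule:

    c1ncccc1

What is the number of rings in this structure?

In SMILES, each pair of matching ring-closure digits denotes one ring-closing bond; the number of such bonds equals the number of independent rings.
Ring-closure bonds here: 1.

1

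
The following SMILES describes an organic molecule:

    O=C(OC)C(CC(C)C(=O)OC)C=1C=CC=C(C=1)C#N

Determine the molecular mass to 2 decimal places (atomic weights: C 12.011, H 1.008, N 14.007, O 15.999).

First, the molecular formula is C15H17NO4 (counting implicit H from valence).
  C: 15 × 12.011 = 180.165
  H: 17 × 1.008 = 17.136
  N: 1 × 14.007 = 14.007
  O: 4 × 15.999 = 63.996
Sum: 15×12.011 + 17×1.008 + 1×14.007 + 4×15.999 = 275.304 → 275.30 g/mol.

275.30 g/mol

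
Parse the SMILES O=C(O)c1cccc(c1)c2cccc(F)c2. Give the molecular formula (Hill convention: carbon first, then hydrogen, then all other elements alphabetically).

C13H9FO2

Walk through each heavy atom and fill implicit hydrogens from standard valence (C 4, N 3, O 2, S 2, halogen 1); for lowercase aromatic atoms, an aromatic c carries 1 H when it has two neighbours and 0 H with three, and aromatic n carries 0 H:
  atom 1: O, bond orders sum to 2 (valence 2) → 0 H
  atom 2: C, bond orders sum to 4 (valence 4) → 0 H
  atom 3: O, bond orders sum to 1 (valence 2) → 1 H
  atom 4: aromatic c, 3 neighbours → 0 H
  atom 5: aromatic c, 2 neighbours → 1 H
  atom 6: aromatic c, 2 neighbours → 1 H
  atom 7: aromatic c, 2 neighbours → 1 H
  atom 8: aromatic c, 3 neighbours → 0 H
  atom 9: aromatic c, 2 neighbours → 1 H
  atom 10: aromatic c, 3 neighbours → 0 H
  atom 11: aromatic c, 2 neighbours → 1 H
  atom 12: aromatic c, 2 neighbours → 1 H
  atom 13: aromatic c, 2 neighbours → 1 H
  atom 14: aromatic c, 3 neighbours → 0 H
  atom 15: F (halogen, monovalent) → 0 H
  atom 16: aromatic c, 2 neighbours → 1 H
Totals → C:13, H:9, F:1, O:2.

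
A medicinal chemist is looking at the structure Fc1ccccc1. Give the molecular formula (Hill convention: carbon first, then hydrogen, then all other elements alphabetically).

Walk through each heavy atom and fill implicit hydrogens from standard valence (C 4, N 3, O 2, S 2, halogen 1); for lowercase aromatic atoms, an aromatic c carries 1 H when it has two neighbours and 0 H with three, and aromatic n carries 0 H:
  atom 1: F (halogen, monovalent) → 0 H
  atom 2: aromatic c, 3 neighbours → 0 H
  atom 3: aromatic c, 2 neighbours → 1 H
  atom 4: aromatic c, 2 neighbours → 1 H
  atom 5: aromatic c, 2 neighbours → 1 H
  atom 6: aromatic c, 2 neighbours → 1 H
  atom 7: aromatic c, 2 neighbours → 1 H
Totals → C:6, H:5, F:1.

C6H5F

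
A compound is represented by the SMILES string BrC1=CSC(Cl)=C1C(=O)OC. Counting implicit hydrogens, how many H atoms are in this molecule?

4

Walk through each heavy atom and fill implicit hydrogens from standard valence (C 4, N 3, O 2, S 2, halogen 1):
  atom 1: Br (halogen, monovalent) → 0 H
  atom 2: C, bond orders sum to 4 (valence 4) → 0 H
  atom 3: C, bond orders sum to 3 (valence 4) → 1 H
  atom 4: S, bond orders sum to 2 (valence 2) → 0 H
  atom 5: C, bond orders sum to 4 (valence 4) → 0 H
  atom 6: Cl (halogen, monovalent) → 0 H
  atom 7: C, bond orders sum to 4 (valence 4) → 0 H
  atom 8: C, bond orders sum to 4 (valence 4) → 0 H
  atom 9: O, bond orders sum to 2 (valence 2) → 0 H
  atom 10: O, bond orders sum to 2 (valence 2) → 0 H
  atom 11: C, bond orders sum to 1 (valence 4) → 3 H
Total hydrogens: 4.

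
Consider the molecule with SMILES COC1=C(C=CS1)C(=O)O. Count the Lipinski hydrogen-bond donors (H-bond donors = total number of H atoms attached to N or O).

Donors: find every N or O and count the H atoms it carries.
  atom 2 (O): bond orders sum to 2 → 0 H
  atom 9 (O): bond orders sum to 2 → 0 H
  atom 10 (O): bond orders sum to 1 → 1 H
Lipinski HBD = 1.

1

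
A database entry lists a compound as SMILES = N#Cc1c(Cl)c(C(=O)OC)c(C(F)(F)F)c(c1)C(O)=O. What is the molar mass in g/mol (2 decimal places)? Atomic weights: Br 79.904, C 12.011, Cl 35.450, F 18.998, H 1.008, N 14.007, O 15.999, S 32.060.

307.61 g/mol

First, the molecular formula is C11H5ClF3NO4 (counting implicit H from valence).
  C: 11 × 12.011 = 132.121
  Cl: 1 × 35.450 = 35.450
  F: 3 × 18.998 = 56.994
  H: 5 × 1.008 = 5.040
  N: 1 × 14.007 = 14.007
  O: 4 × 15.999 = 63.996
Sum: 11×12.011 + 1×35.450 + 3×18.998 + 5×1.008 + 1×14.007 + 4×15.999 = 307.608 → 307.61 g/mol.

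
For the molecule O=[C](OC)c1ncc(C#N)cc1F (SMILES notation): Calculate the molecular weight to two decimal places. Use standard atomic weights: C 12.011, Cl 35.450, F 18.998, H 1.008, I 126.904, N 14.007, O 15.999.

First, the molecular formula is C8H5FN2O2 (counting implicit H from valence).
  C: 8 × 12.011 = 96.088
  F: 1 × 18.998 = 18.998
  H: 5 × 1.008 = 5.040
  N: 2 × 14.007 = 28.014
  O: 2 × 15.999 = 31.998
Sum: 8×12.011 + 1×18.998 + 5×1.008 + 2×14.007 + 2×15.999 = 180.138 → 180.14 g/mol.

180.14 g/mol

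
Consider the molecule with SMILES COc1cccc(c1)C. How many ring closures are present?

1

In SMILES, each pair of matching ring-closure digits denotes one ring-closing bond; the number of such bonds equals the number of independent rings.
Ring-closure bonds here: 1.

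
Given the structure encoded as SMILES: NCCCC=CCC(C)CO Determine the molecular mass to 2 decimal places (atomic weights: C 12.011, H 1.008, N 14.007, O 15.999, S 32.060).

157.26 g/mol

First, the molecular formula is C9H19NO (counting implicit H from valence).
  C: 9 × 12.011 = 108.099
  H: 19 × 1.008 = 19.152
  N: 1 × 14.007 = 14.007
  O: 1 × 15.999 = 15.999
Sum: 9×12.011 + 19×1.008 + 1×14.007 + 1×15.999 = 157.257 → 157.26 g/mol.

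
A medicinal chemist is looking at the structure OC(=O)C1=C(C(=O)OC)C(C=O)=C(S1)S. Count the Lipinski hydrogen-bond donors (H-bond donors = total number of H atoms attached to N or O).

1

Donors: find every N or O and count the H atoms it carries.
  atom 1 (O): bond orders sum to 1 → 1 H
  atom 3 (O): bond orders sum to 2 → 0 H
  atom 7 (O): bond orders sum to 2 → 0 H
  atom 8 (O): bond orders sum to 2 → 0 H
  atom 12 (O): bond orders sum to 2 → 0 H
Lipinski HBD = 1.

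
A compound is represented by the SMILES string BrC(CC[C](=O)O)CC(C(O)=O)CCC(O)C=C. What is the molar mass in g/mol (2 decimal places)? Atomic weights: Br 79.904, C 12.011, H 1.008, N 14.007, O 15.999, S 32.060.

First, the molecular formula is C12H19BrO5 (counting implicit H from valence).
  Br: 1 × 79.904 = 79.904
  C: 12 × 12.011 = 144.132
  H: 19 × 1.008 = 19.152
  O: 5 × 15.999 = 79.995
Sum: 1×79.904 + 12×12.011 + 19×1.008 + 5×15.999 = 323.183 → 323.18 g/mol.

323.18 g/mol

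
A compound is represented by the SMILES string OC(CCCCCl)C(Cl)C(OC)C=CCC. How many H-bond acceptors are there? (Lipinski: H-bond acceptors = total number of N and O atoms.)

2

N atoms: 0; O atoms: 2.
Lipinski HBA = 0 + 2 = 2.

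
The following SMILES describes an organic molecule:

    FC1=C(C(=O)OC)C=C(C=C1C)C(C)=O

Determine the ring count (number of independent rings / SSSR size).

1

In SMILES, each pair of matching ring-closure digits denotes one ring-closing bond; the number of such bonds equals the number of independent rings.
Ring-closure bonds here: 1.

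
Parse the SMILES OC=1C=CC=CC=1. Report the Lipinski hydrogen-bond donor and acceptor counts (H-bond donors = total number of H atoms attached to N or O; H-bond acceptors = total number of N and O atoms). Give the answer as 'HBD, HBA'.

1, 1

Donors: find every N or O and count the H atoms it carries.
  atom 1 (O): bond orders sum to 1 → 1 H
Lipinski HBD = 1.
Acceptors: N atoms = 0, O atoms = 1 → HBA = 1.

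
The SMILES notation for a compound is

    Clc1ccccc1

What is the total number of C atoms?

Count every carbon token in the SMILES (each C, including those in ring-closure positions and inside branches).
Carbon count: 6.

6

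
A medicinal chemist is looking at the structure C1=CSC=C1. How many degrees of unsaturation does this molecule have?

3

Degree of unsaturation = (number of rings) + (number of π bonds).
Ring closures in the SMILES: 1.
π bonds: 2 double bonds (each 1 DoU) → 2 DoU from unsaturation.
Total DoU = 1 + 2 = 3.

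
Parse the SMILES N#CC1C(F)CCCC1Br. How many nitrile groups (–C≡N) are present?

The nitrile motif appears at heavy-atom position 2 in the SMILES.
Nitrile count: 1.

1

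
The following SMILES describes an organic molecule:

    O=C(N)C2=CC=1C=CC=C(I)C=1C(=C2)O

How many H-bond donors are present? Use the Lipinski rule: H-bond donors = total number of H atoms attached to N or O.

3

Donors: find every N or O and count the H atoms it carries.
  atom 1 (O): bond orders sum to 2 → 0 H
  atom 3 (N): bond orders sum to 1 → 2 H
  atom 15 (O): bond orders sum to 1 → 1 H
Lipinski HBD = 3.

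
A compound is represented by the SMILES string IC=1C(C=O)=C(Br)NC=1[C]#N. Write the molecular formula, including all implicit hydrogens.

C6H2BrIN2O

Walk through each heavy atom and fill implicit hydrogens from standard valence (C 4, N 3, O 2, S 2, halogen 1):
  atom 1: I (halogen, monovalent) → 0 H
  atom 2: C, bond orders sum to 4 (valence 4) → 0 H
  atom 3: C, bond orders sum to 4 (valence 4) → 0 H
  atom 4: C, bond orders sum to 3 (valence 4) → 1 H
  atom 5: O, bond orders sum to 2 (valence 2) → 0 H
  atom 6: C, bond orders sum to 4 (valence 4) → 0 H
  atom 7: Br (halogen, monovalent) → 0 H
  atom 8: N, bond orders sum to 2 (valence 3) → 1 H
  atom 9: C, bond orders sum to 4 (valence 4) → 0 H
  atom 10: C with explicit H count 0
  atom 11: N, bond orders sum to 3 (valence 3) → 0 H
Totals → C:6, H:2, Br:1, I:1, N:2, O:1.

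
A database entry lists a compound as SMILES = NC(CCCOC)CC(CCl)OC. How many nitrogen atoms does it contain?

Scan the SMILES for N atoms (remember two-letter symbols like Cl and Br are single atoms).
Nitrogen count: 1.

1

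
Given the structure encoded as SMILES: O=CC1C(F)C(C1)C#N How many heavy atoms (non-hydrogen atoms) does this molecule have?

9

Every atom symbol written in the SMILES (organic subset) is one heavy atom; implicit H are not written.
Heavy atoms by element → C:6, F:1, N:1, O:1.
Total: 9.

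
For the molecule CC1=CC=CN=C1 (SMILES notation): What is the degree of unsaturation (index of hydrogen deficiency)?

4

Degree of unsaturation = (number of rings) + (number of π bonds).
Ring closures in the SMILES: 1.
π bonds: 3 double bonds (each 1 DoU) → 3 DoU from unsaturation.
Total DoU = 1 + 3 = 4.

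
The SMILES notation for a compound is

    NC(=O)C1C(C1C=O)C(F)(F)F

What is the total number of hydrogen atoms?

6

Walk through each heavy atom and fill implicit hydrogens from standard valence (C 4, N 3, O 2, S 2, halogen 1):
  atom 1: N, bond orders sum to 1 (valence 3) → 2 H
  atom 2: C, bond orders sum to 4 (valence 4) → 0 H
  atom 3: O, bond orders sum to 2 (valence 2) → 0 H
  atom 4: C, bond orders sum to 3 (valence 4) → 1 H
  atom 5: C, bond orders sum to 3 (valence 4) → 1 H
  atom 6: C, bond orders sum to 3 (valence 4) → 1 H
  atom 7: C, bond orders sum to 3 (valence 4) → 1 H
  atom 8: O, bond orders sum to 2 (valence 2) → 0 H
  atom 9: C, bond orders sum to 4 (valence 4) → 0 H
  atom 10: F (halogen, monovalent) → 0 H
  atom 11: F (halogen, monovalent) → 0 H
  atom 12: F (halogen, monovalent) → 0 H
Total hydrogens: 6.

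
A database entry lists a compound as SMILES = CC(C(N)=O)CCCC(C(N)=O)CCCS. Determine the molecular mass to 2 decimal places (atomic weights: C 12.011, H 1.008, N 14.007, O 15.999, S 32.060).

First, the molecular formula is C11H22N2O2S (counting implicit H from valence).
  C: 11 × 12.011 = 132.121
  H: 22 × 1.008 = 22.176
  N: 2 × 14.007 = 28.014
  O: 2 × 15.999 = 31.998
  S: 1 × 32.060 = 32.060
Sum: 11×12.011 + 22×1.008 + 2×14.007 + 2×15.999 + 1×32.060 = 246.369 → 246.37 g/mol.

246.37 g/mol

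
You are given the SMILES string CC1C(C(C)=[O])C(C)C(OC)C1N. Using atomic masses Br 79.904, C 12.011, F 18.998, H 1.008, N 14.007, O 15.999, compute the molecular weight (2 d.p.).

First, the molecular formula is C10H19NO2 (counting implicit H from valence).
  C: 10 × 12.011 = 120.110
  H: 19 × 1.008 = 19.152
  N: 1 × 14.007 = 14.007
  O: 2 × 15.999 = 31.998
Sum: 10×12.011 + 19×1.008 + 1×14.007 + 2×15.999 = 185.267 → 185.27 g/mol.

185.27 g/mol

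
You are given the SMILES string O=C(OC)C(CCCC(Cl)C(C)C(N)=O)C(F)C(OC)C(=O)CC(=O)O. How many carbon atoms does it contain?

Count every carbon token in the SMILES (each C, including those in ring-closure positions and inside branches).
Carbon count: 16.

16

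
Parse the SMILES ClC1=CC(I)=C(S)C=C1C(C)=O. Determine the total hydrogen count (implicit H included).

Walk through each heavy atom and fill implicit hydrogens from standard valence (C 4, N 3, O 2, S 2, halogen 1):
  atom 1: Cl (halogen, monovalent) → 0 H
  atom 2: C, bond orders sum to 4 (valence 4) → 0 H
  atom 3: C, bond orders sum to 3 (valence 4) → 1 H
  atom 4: C, bond orders sum to 4 (valence 4) → 0 H
  atom 5: I (halogen, monovalent) → 0 H
  atom 6: C, bond orders sum to 4 (valence 4) → 0 H
  atom 7: S, bond orders sum to 1 (valence 2) → 1 H
  atom 8: C, bond orders sum to 3 (valence 4) → 1 H
  atom 9: C, bond orders sum to 4 (valence 4) → 0 H
  atom 10: C, bond orders sum to 4 (valence 4) → 0 H
  atom 11: C, bond orders sum to 1 (valence 4) → 3 H
  atom 12: O, bond orders sum to 2 (valence 2) → 0 H
Total hydrogens: 6.

6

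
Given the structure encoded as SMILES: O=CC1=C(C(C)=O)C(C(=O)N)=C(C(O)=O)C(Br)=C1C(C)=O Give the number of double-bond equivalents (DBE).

9

Degree of unsaturation = (number of rings) + (number of π bonds).
Ring closures in the SMILES: 1.
π bonds: 8 double bonds (each 1 DoU) → 8 DoU from unsaturation.
Total DoU = 1 + 8 = 9.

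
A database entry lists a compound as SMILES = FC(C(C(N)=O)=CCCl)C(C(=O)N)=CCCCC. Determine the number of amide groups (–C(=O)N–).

2

The amide motif appears at heavy-atom positions 4, 11 in the SMILES.
Other groups present: 2 alkene.
Amide count: 2.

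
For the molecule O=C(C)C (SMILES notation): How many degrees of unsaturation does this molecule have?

Molecular formula: C3H6O.
DoU = (2C + 2 + N − H − X) / 2, where X is the halogen count and O/S are ignored.
    = (2·3 + 2 + 0 − 6 − 0) / 2 = 2 / 2 = 1.

1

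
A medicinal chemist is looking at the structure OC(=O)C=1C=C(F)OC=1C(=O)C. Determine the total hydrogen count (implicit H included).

5

Walk through each heavy atom and fill implicit hydrogens from standard valence (C 4, N 3, O 2, S 2, halogen 1):
  atom 1: O, bond orders sum to 1 (valence 2) → 1 H
  atom 2: C, bond orders sum to 4 (valence 4) → 0 H
  atom 3: O, bond orders sum to 2 (valence 2) → 0 H
  atom 4: C, bond orders sum to 4 (valence 4) → 0 H
  atom 5: C, bond orders sum to 3 (valence 4) → 1 H
  atom 6: C, bond orders sum to 4 (valence 4) → 0 H
  atom 7: F (halogen, monovalent) → 0 H
  atom 8: O, bond orders sum to 2 (valence 2) → 0 H
  atom 9: C, bond orders sum to 4 (valence 4) → 0 H
  atom 10: C, bond orders sum to 4 (valence 4) → 0 H
  atom 11: O, bond orders sum to 2 (valence 2) → 0 H
  atom 12: C, bond orders sum to 1 (valence 4) → 3 H
Total hydrogens: 5.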